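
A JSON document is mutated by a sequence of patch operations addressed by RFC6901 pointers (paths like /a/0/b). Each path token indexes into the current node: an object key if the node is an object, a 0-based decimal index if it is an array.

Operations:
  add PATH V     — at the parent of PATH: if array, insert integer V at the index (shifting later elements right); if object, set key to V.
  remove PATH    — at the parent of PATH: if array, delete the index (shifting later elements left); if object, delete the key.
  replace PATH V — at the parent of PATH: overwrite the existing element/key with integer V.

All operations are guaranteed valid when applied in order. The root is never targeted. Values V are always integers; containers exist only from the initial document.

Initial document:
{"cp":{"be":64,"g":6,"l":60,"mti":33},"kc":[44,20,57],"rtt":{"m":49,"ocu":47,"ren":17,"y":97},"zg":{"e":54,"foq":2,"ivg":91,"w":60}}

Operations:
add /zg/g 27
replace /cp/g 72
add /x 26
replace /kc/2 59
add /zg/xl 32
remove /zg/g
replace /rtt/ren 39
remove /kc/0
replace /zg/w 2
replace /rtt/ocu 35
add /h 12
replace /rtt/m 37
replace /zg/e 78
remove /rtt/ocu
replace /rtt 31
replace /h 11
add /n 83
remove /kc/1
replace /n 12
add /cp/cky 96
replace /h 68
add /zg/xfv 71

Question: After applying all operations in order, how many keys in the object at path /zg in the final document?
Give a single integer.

Answer: 6

Derivation:
After op 1 (add /zg/g 27): {"cp":{"be":64,"g":6,"l":60,"mti":33},"kc":[44,20,57],"rtt":{"m":49,"ocu":47,"ren":17,"y":97},"zg":{"e":54,"foq":2,"g":27,"ivg":91,"w":60}}
After op 2 (replace /cp/g 72): {"cp":{"be":64,"g":72,"l":60,"mti":33},"kc":[44,20,57],"rtt":{"m":49,"ocu":47,"ren":17,"y":97},"zg":{"e":54,"foq":2,"g":27,"ivg":91,"w":60}}
After op 3 (add /x 26): {"cp":{"be":64,"g":72,"l":60,"mti":33},"kc":[44,20,57],"rtt":{"m":49,"ocu":47,"ren":17,"y":97},"x":26,"zg":{"e":54,"foq":2,"g":27,"ivg":91,"w":60}}
After op 4 (replace /kc/2 59): {"cp":{"be":64,"g":72,"l":60,"mti":33},"kc":[44,20,59],"rtt":{"m":49,"ocu":47,"ren":17,"y":97},"x":26,"zg":{"e":54,"foq":2,"g":27,"ivg":91,"w":60}}
After op 5 (add /zg/xl 32): {"cp":{"be":64,"g":72,"l":60,"mti":33},"kc":[44,20,59],"rtt":{"m":49,"ocu":47,"ren":17,"y":97},"x":26,"zg":{"e":54,"foq":2,"g":27,"ivg":91,"w":60,"xl":32}}
After op 6 (remove /zg/g): {"cp":{"be":64,"g":72,"l":60,"mti":33},"kc":[44,20,59],"rtt":{"m":49,"ocu":47,"ren":17,"y":97},"x":26,"zg":{"e":54,"foq":2,"ivg":91,"w":60,"xl":32}}
After op 7 (replace /rtt/ren 39): {"cp":{"be":64,"g":72,"l":60,"mti":33},"kc":[44,20,59],"rtt":{"m":49,"ocu":47,"ren":39,"y":97},"x":26,"zg":{"e":54,"foq":2,"ivg":91,"w":60,"xl":32}}
After op 8 (remove /kc/0): {"cp":{"be":64,"g":72,"l":60,"mti":33},"kc":[20,59],"rtt":{"m":49,"ocu":47,"ren":39,"y":97},"x":26,"zg":{"e":54,"foq":2,"ivg":91,"w":60,"xl":32}}
After op 9 (replace /zg/w 2): {"cp":{"be":64,"g":72,"l":60,"mti":33},"kc":[20,59],"rtt":{"m":49,"ocu":47,"ren":39,"y":97},"x":26,"zg":{"e":54,"foq":2,"ivg":91,"w":2,"xl":32}}
After op 10 (replace /rtt/ocu 35): {"cp":{"be":64,"g":72,"l":60,"mti":33},"kc":[20,59],"rtt":{"m":49,"ocu":35,"ren":39,"y":97},"x":26,"zg":{"e":54,"foq":2,"ivg":91,"w":2,"xl":32}}
After op 11 (add /h 12): {"cp":{"be":64,"g":72,"l":60,"mti":33},"h":12,"kc":[20,59],"rtt":{"m":49,"ocu":35,"ren":39,"y":97},"x":26,"zg":{"e":54,"foq":2,"ivg":91,"w":2,"xl":32}}
After op 12 (replace /rtt/m 37): {"cp":{"be":64,"g":72,"l":60,"mti":33},"h":12,"kc":[20,59],"rtt":{"m":37,"ocu":35,"ren":39,"y":97},"x":26,"zg":{"e":54,"foq":2,"ivg":91,"w":2,"xl":32}}
After op 13 (replace /zg/e 78): {"cp":{"be":64,"g":72,"l":60,"mti":33},"h":12,"kc":[20,59],"rtt":{"m":37,"ocu":35,"ren":39,"y":97},"x":26,"zg":{"e":78,"foq":2,"ivg":91,"w":2,"xl":32}}
After op 14 (remove /rtt/ocu): {"cp":{"be":64,"g":72,"l":60,"mti":33},"h":12,"kc":[20,59],"rtt":{"m":37,"ren":39,"y":97},"x":26,"zg":{"e":78,"foq":2,"ivg":91,"w":2,"xl":32}}
After op 15 (replace /rtt 31): {"cp":{"be":64,"g":72,"l":60,"mti":33},"h":12,"kc":[20,59],"rtt":31,"x":26,"zg":{"e":78,"foq":2,"ivg":91,"w":2,"xl":32}}
After op 16 (replace /h 11): {"cp":{"be":64,"g":72,"l":60,"mti":33},"h":11,"kc":[20,59],"rtt":31,"x":26,"zg":{"e":78,"foq":2,"ivg":91,"w":2,"xl":32}}
After op 17 (add /n 83): {"cp":{"be":64,"g":72,"l":60,"mti":33},"h":11,"kc":[20,59],"n":83,"rtt":31,"x":26,"zg":{"e":78,"foq":2,"ivg":91,"w":2,"xl":32}}
After op 18 (remove /kc/1): {"cp":{"be":64,"g":72,"l":60,"mti":33},"h":11,"kc":[20],"n":83,"rtt":31,"x":26,"zg":{"e":78,"foq":2,"ivg":91,"w":2,"xl":32}}
After op 19 (replace /n 12): {"cp":{"be":64,"g":72,"l":60,"mti":33},"h":11,"kc":[20],"n":12,"rtt":31,"x":26,"zg":{"e":78,"foq":2,"ivg":91,"w":2,"xl":32}}
After op 20 (add /cp/cky 96): {"cp":{"be":64,"cky":96,"g":72,"l":60,"mti":33},"h":11,"kc":[20],"n":12,"rtt":31,"x":26,"zg":{"e":78,"foq":2,"ivg":91,"w":2,"xl":32}}
After op 21 (replace /h 68): {"cp":{"be":64,"cky":96,"g":72,"l":60,"mti":33},"h":68,"kc":[20],"n":12,"rtt":31,"x":26,"zg":{"e":78,"foq":2,"ivg":91,"w":2,"xl":32}}
After op 22 (add /zg/xfv 71): {"cp":{"be":64,"cky":96,"g":72,"l":60,"mti":33},"h":68,"kc":[20],"n":12,"rtt":31,"x":26,"zg":{"e":78,"foq":2,"ivg":91,"w":2,"xfv":71,"xl":32}}
Size at path /zg: 6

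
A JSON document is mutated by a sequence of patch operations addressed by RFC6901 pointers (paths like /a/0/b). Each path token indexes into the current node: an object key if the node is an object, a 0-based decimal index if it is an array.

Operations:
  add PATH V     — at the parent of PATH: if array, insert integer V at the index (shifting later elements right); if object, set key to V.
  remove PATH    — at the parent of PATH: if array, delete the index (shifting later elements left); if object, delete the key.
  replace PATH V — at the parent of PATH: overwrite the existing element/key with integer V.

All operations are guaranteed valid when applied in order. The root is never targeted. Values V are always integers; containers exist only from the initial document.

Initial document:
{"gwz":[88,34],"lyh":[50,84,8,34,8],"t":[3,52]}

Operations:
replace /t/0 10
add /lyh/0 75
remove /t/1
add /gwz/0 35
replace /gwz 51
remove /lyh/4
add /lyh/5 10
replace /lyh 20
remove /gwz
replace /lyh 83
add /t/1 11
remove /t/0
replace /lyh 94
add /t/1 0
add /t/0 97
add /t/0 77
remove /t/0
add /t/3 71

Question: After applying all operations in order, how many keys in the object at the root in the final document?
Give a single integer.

After op 1 (replace /t/0 10): {"gwz":[88,34],"lyh":[50,84,8,34,8],"t":[10,52]}
After op 2 (add /lyh/0 75): {"gwz":[88,34],"lyh":[75,50,84,8,34,8],"t":[10,52]}
After op 3 (remove /t/1): {"gwz":[88,34],"lyh":[75,50,84,8,34,8],"t":[10]}
After op 4 (add /gwz/0 35): {"gwz":[35,88,34],"lyh":[75,50,84,8,34,8],"t":[10]}
After op 5 (replace /gwz 51): {"gwz":51,"lyh":[75,50,84,8,34,8],"t":[10]}
After op 6 (remove /lyh/4): {"gwz":51,"lyh":[75,50,84,8,8],"t":[10]}
After op 7 (add /lyh/5 10): {"gwz":51,"lyh":[75,50,84,8,8,10],"t":[10]}
After op 8 (replace /lyh 20): {"gwz":51,"lyh":20,"t":[10]}
After op 9 (remove /gwz): {"lyh":20,"t":[10]}
After op 10 (replace /lyh 83): {"lyh":83,"t":[10]}
After op 11 (add /t/1 11): {"lyh":83,"t":[10,11]}
After op 12 (remove /t/0): {"lyh":83,"t":[11]}
After op 13 (replace /lyh 94): {"lyh":94,"t":[11]}
After op 14 (add /t/1 0): {"lyh":94,"t":[11,0]}
After op 15 (add /t/0 97): {"lyh":94,"t":[97,11,0]}
After op 16 (add /t/0 77): {"lyh":94,"t":[77,97,11,0]}
After op 17 (remove /t/0): {"lyh":94,"t":[97,11,0]}
After op 18 (add /t/3 71): {"lyh":94,"t":[97,11,0,71]}
Size at the root: 2

Answer: 2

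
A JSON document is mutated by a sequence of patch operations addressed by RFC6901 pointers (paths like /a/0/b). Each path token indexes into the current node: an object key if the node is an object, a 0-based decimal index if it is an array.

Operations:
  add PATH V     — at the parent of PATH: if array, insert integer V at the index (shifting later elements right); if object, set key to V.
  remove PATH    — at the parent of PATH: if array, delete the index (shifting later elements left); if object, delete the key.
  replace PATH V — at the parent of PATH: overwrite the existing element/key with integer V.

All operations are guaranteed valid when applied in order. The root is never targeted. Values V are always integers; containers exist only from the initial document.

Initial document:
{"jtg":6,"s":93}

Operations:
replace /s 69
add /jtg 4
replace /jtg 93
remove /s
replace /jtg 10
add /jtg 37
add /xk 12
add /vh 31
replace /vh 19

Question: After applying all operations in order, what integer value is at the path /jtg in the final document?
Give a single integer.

After op 1 (replace /s 69): {"jtg":6,"s":69}
After op 2 (add /jtg 4): {"jtg":4,"s":69}
After op 3 (replace /jtg 93): {"jtg":93,"s":69}
After op 4 (remove /s): {"jtg":93}
After op 5 (replace /jtg 10): {"jtg":10}
After op 6 (add /jtg 37): {"jtg":37}
After op 7 (add /xk 12): {"jtg":37,"xk":12}
After op 8 (add /vh 31): {"jtg":37,"vh":31,"xk":12}
After op 9 (replace /vh 19): {"jtg":37,"vh":19,"xk":12}
Value at /jtg: 37

Answer: 37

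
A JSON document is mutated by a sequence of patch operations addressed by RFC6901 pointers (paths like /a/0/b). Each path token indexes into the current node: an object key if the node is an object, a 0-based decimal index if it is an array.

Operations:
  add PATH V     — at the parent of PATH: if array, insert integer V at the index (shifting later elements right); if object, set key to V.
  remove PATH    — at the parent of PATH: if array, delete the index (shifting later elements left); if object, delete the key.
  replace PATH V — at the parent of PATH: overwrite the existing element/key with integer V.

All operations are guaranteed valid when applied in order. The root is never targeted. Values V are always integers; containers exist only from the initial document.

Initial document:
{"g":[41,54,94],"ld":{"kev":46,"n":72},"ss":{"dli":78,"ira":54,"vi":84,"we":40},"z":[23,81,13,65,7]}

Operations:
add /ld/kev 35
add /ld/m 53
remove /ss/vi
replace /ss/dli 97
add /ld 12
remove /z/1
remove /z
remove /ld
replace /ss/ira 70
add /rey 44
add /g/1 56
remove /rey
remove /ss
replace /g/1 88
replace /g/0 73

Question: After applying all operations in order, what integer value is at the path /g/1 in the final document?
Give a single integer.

Answer: 88

Derivation:
After op 1 (add /ld/kev 35): {"g":[41,54,94],"ld":{"kev":35,"n":72},"ss":{"dli":78,"ira":54,"vi":84,"we":40},"z":[23,81,13,65,7]}
After op 2 (add /ld/m 53): {"g":[41,54,94],"ld":{"kev":35,"m":53,"n":72},"ss":{"dli":78,"ira":54,"vi":84,"we":40},"z":[23,81,13,65,7]}
After op 3 (remove /ss/vi): {"g":[41,54,94],"ld":{"kev":35,"m":53,"n":72},"ss":{"dli":78,"ira":54,"we":40},"z":[23,81,13,65,7]}
After op 4 (replace /ss/dli 97): {"g":[41,54,94],"ld":{"kev":35,"m":53,"n":72},"ss":{"dli":97,"ira":54,"we":40},"z":[23,81,13,65,7]}
After op 5 (add /ld 12): {"g":[41,54,94],"ld":12,"ss":{"dli":97,"ira":54,"we":40},"z":[23,81,13,65,7]}
After op 6 (remove /z/1): {"g":[41,54,94],"ld":12,"ss":{"dli":97,"ira":54,"we":40},"z":[23,13,65,7]}
After op 7 (remove /z): {"g":[41,54,94],"ld":12,"ss":{"dli":97,"ira":54,"we":40}}
After op 8 (remove /ld): {"g":[41,54,94],"ss":{"dli":97,"ira":54,"we":40}}
After op 9 (replace /ss/ira 70): {"g":[41,54,94],"ss":{"dli":97,"ira":70,"we":40}}
After op 10 (add /rey 44): {"g":[41,54,94],"rey":44,"ss":{"dli":97,"ira":70,"we":40}}
After op 11 (add /g/1 56): {"g":[41,56,54,94],"rey":44,"ss":{"dli":97,"ira":70,"we":40}}
After op 12 (remove /rey): {"g":[41,56,54,94],"ss":{"dli":97,"ira":70,"we":40}}
After op 13 (remove /ss): {"g":[41,56,54,94]}
After op 14 (replace /g/1 88): {"g":[41,88,54,94]}
After op 15 (replace /g/0 73): {"g":[73,88,54,94]}
Value at /g/1: 88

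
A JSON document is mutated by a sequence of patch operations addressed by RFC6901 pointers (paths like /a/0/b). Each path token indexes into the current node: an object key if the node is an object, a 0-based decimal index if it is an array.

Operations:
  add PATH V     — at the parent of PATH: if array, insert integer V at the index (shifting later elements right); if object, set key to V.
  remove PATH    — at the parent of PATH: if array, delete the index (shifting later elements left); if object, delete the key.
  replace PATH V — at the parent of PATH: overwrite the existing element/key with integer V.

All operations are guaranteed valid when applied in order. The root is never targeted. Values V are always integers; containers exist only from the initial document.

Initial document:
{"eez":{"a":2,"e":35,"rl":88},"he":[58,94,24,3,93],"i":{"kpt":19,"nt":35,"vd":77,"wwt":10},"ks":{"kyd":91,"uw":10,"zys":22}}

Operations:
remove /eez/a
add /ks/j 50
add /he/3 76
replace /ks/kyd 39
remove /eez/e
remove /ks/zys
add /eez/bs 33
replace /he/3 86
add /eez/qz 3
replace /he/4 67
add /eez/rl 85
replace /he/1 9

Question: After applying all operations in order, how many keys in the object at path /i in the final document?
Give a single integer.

After op 1 (remove /eez/a): {"eez":{"e":35,"rl":88},"he":[58,94,24,3,93],"i":{"kpt":19,"nt":35,"vd":77,"wwt":10},"ks":{"kyd":91,"uw":10,"zys":22}}
After op 2 (add /ks/j 50): {"eez":{"e":35,"rl":88},"he":[58,94,24,3,93],"i":{"kpt":19,"nt":35,"vd":77,"wwt":10},"ks":{"j":50,"kyd":91,"uw":10,"zys":22}}
After op 3 (add /he/3 76): {"eez":{"e":35,"rl":88},"he":[58,94,24,76,3,93],"i":{"kpt":19,"nt":35,"vd":77,"wwt":10},"ks":{"j":50,"kyd":91,"uw":10,"zys":22}}
After op 4 (replace /ks/kyd 39): {"eez":{"e":35,"rl":88},"he":[58,94,24,76,3,93],"i":{"kpt":19,"nt":35,"vd":77,"wwt":10},"ks":{"j":50,"kyd":39,"uw":10,"zys":22}}
After op 5 (remove /eez/e): {"eez":{"rl":88},"he":[58,94,24,76,3,93],"i":{"kpt":19,"nt":35,"vd":77,"wwt":10},"ks":{"j":50,"kyd":39,"uw":10,"zys":22}}
After op 6 (remove /ks/zys): {"eez":{"rl":88},"he":[58,94,24,76,3,93],"i":{"kpt":19,"nt":35,"vd":77,"wwt":10},"ks":{"j":50,"kyd":39,"uw":10}}
After op 7 (add /eez/bs 33): {"eez":{"bs":33,"rl":88},"he":[58,94,24,76,3,93],"i":{"kpt":19,"nt":35,"vd":77,"wwt":10},"ks":{"j":50,"kyd":39,"uw":10}}
After op 8 (replace /he/3 86): {"eez":{"bs":33,"rl":88},"he":[58,94,24,86,3,93],"i":{"kpt":19,"nt":35,"vd":77,"wwt":10},"ks":{"j":50,"kyd":39,"uw":10}}
After op 9 (add /eez/qz 3): {"eez":{"bs":33,"qz":3,"rl":88},"he":[58,94,24,86,3,93],"i":{"kpt":19,"nt":35,"vd":77,"wwt":10},"ks":{"j":50,"kyd":39,"uw":10}}
After op 10 (replace /he/4 67): {"eez":{"bs":33,"qz":3,"rl":88},"he":[58,94,24,86,67,93],"i":{"kpt":19,"nt":35,"vd":77,"wwt":10},"ks":{"j":50,"kyd":39,"uw":10}}
After op 11 (add /eez/rl 85): {"eez":{"bs":33,"qz":3,"rl":85},"he":[58,94,24,86,67,93],"i":{"kpt":19,"nt":35,"vd":77,"wwt":10},"ks":{"j":50,"kyd":39,"uw":10}}
After op 12 (replace /he/1 9): {"eez":{"bs":33,"qz":3,"rl":85},"he":[58,9,24,86,67,93],"i":{"kpt":19,"nt":35,"vd":77,"wwt":10},"ks":{"j":50,"kyd":39,"uw":10}}
Size at path /i: 4

Answer: 4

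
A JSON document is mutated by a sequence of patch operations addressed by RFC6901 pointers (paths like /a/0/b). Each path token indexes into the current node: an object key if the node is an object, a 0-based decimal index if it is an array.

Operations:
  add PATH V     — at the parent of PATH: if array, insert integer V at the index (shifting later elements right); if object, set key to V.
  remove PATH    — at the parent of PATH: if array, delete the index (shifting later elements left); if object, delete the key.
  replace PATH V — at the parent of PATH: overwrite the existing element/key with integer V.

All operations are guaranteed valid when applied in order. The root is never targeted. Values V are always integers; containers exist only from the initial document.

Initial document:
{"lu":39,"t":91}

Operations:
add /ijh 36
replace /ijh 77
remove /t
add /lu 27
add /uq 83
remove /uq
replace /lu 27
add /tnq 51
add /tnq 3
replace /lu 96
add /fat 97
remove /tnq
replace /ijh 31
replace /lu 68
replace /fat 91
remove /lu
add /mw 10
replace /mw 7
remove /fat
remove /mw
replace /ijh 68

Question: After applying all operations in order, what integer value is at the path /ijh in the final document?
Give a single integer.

After op 1 (add /ijh 36): {"ijh":36,"lu":39,"t":91}
After op 2 (replace /ijh 77): {"ijh":77,"lu":39,"t":91}
After op 3 (remove /t): {"ijh":77,"lu":39}
After op 4 (add /lu 27): {"ijh":77,"lu":27}
After op 5 (add /uq 83): {"ijh":77,"lu":27,"uq":83}
After op 6 (remove /uq): {"ijh":77,"lu":27}
After op 7 (replace /lu 27): {"ijh":77,"lu":27}
After op 8 (add /tnq 51): {"ijh":77,"lu":27,"tnq":51}
After op 9 (add /tnq 3): {"ijh":77,"lu":27,"tnq":3}
After op 10 (replace /lu 96): {"ijh":77,"lu":96,"tnq":3}
After op 11 (add /fat 97): {"fat":97,"ijh":77,"lu":96,"tnq":3}
After op 12 (remove /tnq): {"fat":97,"ijh":77,"lu":96}
After op 13 (replace /ijh 31): {"fat":97,"ijh":31,"lu":96}
After op 14 (replace /lu 68): {"fat":97,"ijh":31,"lu":68}
After op 15 (replace /fat 91): {"fat":91,"ijh":31,"lu":68}
After op 16 (remove /lu): {"fat":91,"ijh":31}
After op 17 (add /mw 10): {"fat":91,"ijh":31,"mw":10}
After op 18 (replace /mw 7): {"fat":91,"ijh":31,"mw":7}
After op 19 (remove /fat): {"ijh":31,"mw":7}
After op 20 (remove /mw): {"ijh":31}
After op 21 (replace /ijh 68): {"ijh":68}
Value at /ijh: 68

Answer: 68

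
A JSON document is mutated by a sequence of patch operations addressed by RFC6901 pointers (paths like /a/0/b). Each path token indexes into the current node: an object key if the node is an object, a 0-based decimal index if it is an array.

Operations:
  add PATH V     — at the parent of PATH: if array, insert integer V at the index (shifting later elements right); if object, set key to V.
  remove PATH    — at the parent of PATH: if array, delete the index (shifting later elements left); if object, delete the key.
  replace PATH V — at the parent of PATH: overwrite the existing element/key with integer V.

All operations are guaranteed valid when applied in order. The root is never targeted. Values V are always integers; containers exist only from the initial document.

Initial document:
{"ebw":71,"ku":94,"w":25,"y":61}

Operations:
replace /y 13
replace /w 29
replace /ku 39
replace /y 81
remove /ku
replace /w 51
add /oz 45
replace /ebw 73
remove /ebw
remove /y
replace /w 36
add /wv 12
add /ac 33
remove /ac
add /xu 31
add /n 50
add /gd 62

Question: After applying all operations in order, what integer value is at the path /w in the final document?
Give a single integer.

After op 1 (replace /y 13): {"ebw":71,"ku":94,"w":25,"y":13}
After op 2 (replace /w 29): {"ebw":71,"ku":94,"w":29,"y":13}
After op 3 (replace /ku 39): {"ebw":71,"ku":39,"w":29,"y":13}
After op 4 (replace /y 81): {"ebw":71,"ku":39,"w":29,"y":81}
After op 5 (remove /ku): {"ebw":71,"w":29,"y":81}
After op 6 (replace /w 51): {"ebw":71,"w":51,"y":81}
After op 7 (add /oz 45): {"ebw":71,"oz":45,"w":51,"y":81}
After op 8 (replace /ebw 73): {"ebw":73,"oz":45,"w":51,"y":81}
After op 9 (remove /ebw): {"oz":45,"w":51,"y":81}
After op 10 (remove /y): {"oz":45,"w":51}
After op 11 (replace /w 36): {"oz":45,"w":36}
After op 12 (add /wv 12): {"oz":45,"w":36,"wv":12}
After op 13 (add /ac 33): {"ac":33,"oz":45,"w":36,"wv":12}
After op 14 (remove /ac): {"oz":45,"w":36,"wv":12}
After op 15 (add /xu 31): {"oz":45,"w":36,"wv":12,"xu":31}
After op 16 (add /n 50): {"n":50,"oz":45,"w":36,"wv":12,"xu":31}
After op 17 (add /gd 62): {"gd":62,"n":50,"oz":45,"w":36,"wv":12,"xu":31}
Value at /w: 36

Answer: 36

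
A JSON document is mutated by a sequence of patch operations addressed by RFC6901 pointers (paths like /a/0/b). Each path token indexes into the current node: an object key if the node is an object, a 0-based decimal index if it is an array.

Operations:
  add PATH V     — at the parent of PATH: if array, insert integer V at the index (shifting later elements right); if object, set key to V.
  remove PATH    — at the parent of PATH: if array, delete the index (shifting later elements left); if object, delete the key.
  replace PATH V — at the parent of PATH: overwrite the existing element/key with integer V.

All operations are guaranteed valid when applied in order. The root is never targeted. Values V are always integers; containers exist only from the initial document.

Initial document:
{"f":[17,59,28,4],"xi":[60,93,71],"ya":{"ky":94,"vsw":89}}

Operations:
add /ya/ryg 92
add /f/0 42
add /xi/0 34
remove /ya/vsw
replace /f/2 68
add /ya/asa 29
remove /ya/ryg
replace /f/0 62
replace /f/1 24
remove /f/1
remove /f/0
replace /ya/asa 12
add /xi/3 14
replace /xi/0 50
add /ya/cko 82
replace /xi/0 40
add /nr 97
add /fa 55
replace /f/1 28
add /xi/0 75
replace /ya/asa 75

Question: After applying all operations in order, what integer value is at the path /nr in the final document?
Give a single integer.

Answer: 97

Derivation:
After op 1 (add /ya/ryg 92): {"f":[17,59,28,4],"xi":[60,93,71],"ya":{"ky":94,"ryg":92,"vsw":89}}
After op 2 (add /f/0 42): {"f":[42,17,59,28,4],"xi":[60,93,71],"ya":{"ky":94,"ryg":92,"vsw":89}}
After op 3 (add /xi/0 34): {"f":[42,17,59,28,4],"xi":[34,60,93,71],"ya":{"ky":94,"ryg":92,"vsw":89}}
After op 4 (remove /ya/vsw): {"f":[42,17,59,28,4],"xi":[34,60,93,71],"ya":{"ky":94,"ryg":92}}
After op 5 (replace /f/2 68): {"f":[42,17,68,28,4],"xi":[34,60,93,71],"ya":{"ky":94,"ryg":92}}
After op 6 (add /ya/asa 29): {"f":[42,17,68,28,4],"xi":[34,60,93,71],"ya":{"asa":29,"ky":94,"ryg":92}}
After op 7 (remove /ya/ryg): {"f":[42,17,68,28,4],"xi":[34,60,93,71],"ya":{"asa":29,"ky":94}}
After op 8 (replace /f/0 62): {"f":[62,17,68,28,4],"xi":[34,60,93,71],"ya":{"asa":29,"ky":94}}
After op 9 (replace /f/1 24): {"f":[62,24,68,28,4],"xi":[34,60,93,71],"ya":{"asa":29,"ky":94}}
After op 10 (remove /f/1): {"f":[62,68,28,4],"xi":[34,60,93,71],"ya":{"asa":29,"ky":94}}
After op 11 (remove /f/0): {"f":[68,28,4],"xi":[34,60,93,71],"ya":{"asa":29,"ky":94}}
After op 12 (replace /ya/asa 12): {"f":[68,28,4],"xi":[34,60,93,71],"ya":{"asa":12,"ky":94}}
After op 13 (add /xi/3 14): {"f":[68,28,4],"xi":[34,60,93,14,71],"ya":{"asa":12,"ky":94}}
After op 14 (replace /xi/0 50): {"f":[68,28,4],"xi":[50,60,93,14,71],"ya":{"asa":12,"ky":94}}
After op 15 (add /ya/cko 82): {"f":[68,28,4],"xi":[50,60,93,14,71],"ya":{"asa":12,"cko":82,"ky":94}}
After op 16 (replace /xi/0 40): {"f":[68,28,4],"xi":[40,60,93,14,71],"ya":{"asa":12,"cko":82,"ky":94}}
After op 17 (add /nr 97): {"f":[68,28,4],"nr":97,"xi":[40,60,93,14,71],"ya":{"asa":12,"cko":82,"ky":94}}
After op 18 (add /fa 55): {"f":[68,28,4],"fa":55,"nr":97,"xi":[40,60,93,14,71],"ya":{"asa":12,"cko":82,"ky":94}}
After op 19 (replace /f/1 28): {"f":[68,28,4],"fa":55,"nr":97,"xi":[40,60,93,14,71],"ya":{"asa":12,"cko":82,"ky":94}}
After op 20 (add /xi/0 75): {"f":[68,28,4],"fa":55,"nr":97,"xi":[75,40,60,93,14,71],"ya":{"asa":12,"cko":82,"ky":94}}
After op 21 (replace /ya/asa 75): {"f":[68,28,4],"fa":55,"nr":97,"xi":[75,40,60,93,14,71],"ya":{"asa":75,"cko":82,"ky":94}}
Value at /nr: 97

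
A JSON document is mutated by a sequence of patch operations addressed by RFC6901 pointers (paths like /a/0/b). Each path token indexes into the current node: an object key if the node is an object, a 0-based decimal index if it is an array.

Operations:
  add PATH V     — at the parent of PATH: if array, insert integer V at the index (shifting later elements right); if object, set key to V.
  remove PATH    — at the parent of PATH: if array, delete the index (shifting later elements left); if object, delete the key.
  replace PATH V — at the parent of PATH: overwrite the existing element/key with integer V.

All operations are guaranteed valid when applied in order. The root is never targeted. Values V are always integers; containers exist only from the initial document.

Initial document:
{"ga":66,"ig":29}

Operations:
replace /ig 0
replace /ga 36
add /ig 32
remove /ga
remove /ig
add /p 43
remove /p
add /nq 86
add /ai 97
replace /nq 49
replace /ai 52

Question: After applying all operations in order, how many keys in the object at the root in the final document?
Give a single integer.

After op 1 (replace /ig 0): {"ga":66,"ig":0}
After op 2 (replace /ga 36): {"ga":36,"ig":0}
After op 3 (add /ig 32): {"ga":36,"ig":32}
After op 4 (remove /ga): {"ig":32}
After op 5 (remove /ig): {}
After op 6 (add /p 43): {"p":43}
After op 7 (remove /p): {}
After op 8 (add /nq 86): {"nq":86}
After op 9 (add /ai 97): {"ai":97,"nq":86}
After op 10 (replace /nq 49): {"ai":97,"nq":49}
After op 11 (replace /ai 52): {"ai":52,"nq":49}
Size at the root: 2

Answer: 2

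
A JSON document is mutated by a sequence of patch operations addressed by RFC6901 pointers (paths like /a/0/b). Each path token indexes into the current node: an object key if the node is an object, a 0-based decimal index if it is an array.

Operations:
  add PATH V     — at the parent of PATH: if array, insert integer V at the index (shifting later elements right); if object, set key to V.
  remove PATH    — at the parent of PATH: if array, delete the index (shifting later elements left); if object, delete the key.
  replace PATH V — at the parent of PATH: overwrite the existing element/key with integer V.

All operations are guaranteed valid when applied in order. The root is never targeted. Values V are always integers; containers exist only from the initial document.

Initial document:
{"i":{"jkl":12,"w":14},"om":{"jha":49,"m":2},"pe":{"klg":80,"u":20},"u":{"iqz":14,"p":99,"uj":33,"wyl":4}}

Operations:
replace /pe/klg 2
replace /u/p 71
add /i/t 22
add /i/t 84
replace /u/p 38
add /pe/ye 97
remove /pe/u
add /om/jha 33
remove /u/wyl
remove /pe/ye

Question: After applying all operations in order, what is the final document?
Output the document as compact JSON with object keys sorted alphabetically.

Answer: {"i":{"jkl":12,"t":84,"w":14},"om":{"jha":33,"m":2},"pe":{"klg":2},"u":{"iqz":14,"p":38,"uj":33}}

Derivation:
After op 1 (replace /pe/klg 2): {"i":{"jkl":12,"w":14},"om":{"jha":49,"m":2},"pe":{"klg":2,"u":20},"u":{"iqz":14,"p":99,"uj":33,"wyl":4}}
After op 2 (replace /u/p 71): {"i":{"jkl":12,"w":14},"om":{"jha":49,"m":2},"pe":{"klg":2,"u":20},"u":{"iqz":14,"p":71,"uj":33,"wyl":4}}
After op 3 (add /i/t 22): {"i":{"jkl":12,"t":22,"w":14},"om":{"jha":49,"m":2},"pe":{"klg":2,"u":20},"u":{"iqz":14,"p":71,"uj":33,"wyl":4}}
After op 4 (add /i/t 84): {"i":{"jkl":12,"t":84,"w":14},"om":{"jha":49,"m":2},"pe":{"klg":2,"u":20},"u":{"iqz":14,"p":71,"uj":33,"wyl":4}}
After op 5 (replace /u/p 38): {"i":{"jkl":12,"t":84,"w":14},"om":{"jha":49,"m":2},"pe":{"klg":2,"u":20},"u":{"iqz":14,"p":38,"uj":33,"wyl":4}}
After op 6 (add /pe/ye 97): {"i":{"jkl":12,"t":84,"w":14},"om":{"jha":49,"m":2},"pe":{"klg":2,"u":20,"ye":97},"u":{"iqz":14,"p":38,"uj":33,"wyl":4}}
After op 7 (remove /pe/u): {"i":{"jkl":12,"t":84,"w":14},"om":{"jha":49,"m":2},"pe":{"klg":2,"ye":97},"u":{"iqz":14,"p":38,"uj":33,"wyl":4}}
After op 8 (add /om/jha 33): {"i":{"jkl":12,"t":84,"w":14},"om":{"jha":33,"m":2},"pe":{"klg":2,"ye":97},"u":{"iqz":14,"p":38,"uj":33,"wyl":4}}
After op 9 (remove /u/wyl): {"i":{"jkl":12,"t":84,"w":14},"om":{"jha":33,"m":2},"pe":{"klg":2,"ye":97},"u":{"iqz":14,"p":38,"uj":33}}
After op 10 (remove /pe/ye): {"i":{"jkl":12,"t":84,"w":14},"om":{"jha":33,"m":2},"pe":{"klg":2},"u":{"iqz":14,"p":38,"uj":33}}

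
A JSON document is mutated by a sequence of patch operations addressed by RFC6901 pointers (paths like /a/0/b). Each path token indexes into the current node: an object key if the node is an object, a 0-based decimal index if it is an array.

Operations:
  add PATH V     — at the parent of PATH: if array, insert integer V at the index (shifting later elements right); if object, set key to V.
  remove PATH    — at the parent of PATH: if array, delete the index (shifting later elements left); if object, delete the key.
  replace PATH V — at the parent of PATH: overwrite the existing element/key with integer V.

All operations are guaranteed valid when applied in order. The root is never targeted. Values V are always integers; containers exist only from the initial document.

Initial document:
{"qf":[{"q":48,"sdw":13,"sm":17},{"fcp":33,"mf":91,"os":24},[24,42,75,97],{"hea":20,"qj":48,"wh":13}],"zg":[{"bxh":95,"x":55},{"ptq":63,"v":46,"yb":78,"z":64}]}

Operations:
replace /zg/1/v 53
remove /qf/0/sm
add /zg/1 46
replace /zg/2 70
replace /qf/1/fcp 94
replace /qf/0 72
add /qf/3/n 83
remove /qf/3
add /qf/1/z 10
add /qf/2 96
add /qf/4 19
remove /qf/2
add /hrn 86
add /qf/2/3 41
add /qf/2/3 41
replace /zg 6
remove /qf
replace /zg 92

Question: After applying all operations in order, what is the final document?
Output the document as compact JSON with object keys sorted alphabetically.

After op 1 (replace /zg/1/v 53): {"qf":[{"q":48,"sdw":13,"sm":17},{"fcp":33,"mf":91,"os":24},[24,42,75,97],{"hea":20,"qj":48,"wh":13}],"zg":[{"bxh":95,"x":55},{"ptq":63,"v":53,"yb":78,"z":64}]}
After op 2 (remove /qf/0/sm): {"qf":[{"q":48,"sdw":13},{"fcp":33,"mf":91,"os":24},[24,42,75,97],{"hea":20,"qj":48,"wh":13}],"zg":[{"bxh":95,"x":55},{"ptq":63,"v":53,"yb":78,"z":64}]}
After op 3 (add /zg/1 46): {"qf":[{"q":48,"sdw":13},{"fcp":33,"mf":91,"os":24},[24,42,75,97],{"hea":20,"qj":48,"wh":13}],"zg":[{"bxh":95,"x":55},46,{"ptq":63,"v":53,"yb":78,"z":64}]}
After op 4 (replace /zg/2 70): {"qf":[{"q":48,"sdw":13},{"fcp":33,"mf":91,"os":24},[24,42,75,97],{"hea":20,"qj":48,"wh":13}],"zg":[{"bxh":95,"x":55},46,70]}
After op 5 (replace /qf/1/fcp 94): {"qf":[{"q":48,"sdw":13},{"fcp":94,"mf":91,"os":24},[24,42,75,97],{"hea":20,"qj":48,"wh":13}],"zg":[{"bxh":95,"x":55},46,70]}
After op 6 (replace /qf/0 72): {"qf":[72,{"fcp":94,"mf":91,"os":24},[24,42,75,97],{"hea":20,"qj":48,"wh":13}],"zg":[{"bxh":95,"x":55},46,70]}
After op 7 (add /qf/3/n 83): {"qf":[72,{"fcp":94,"mf":91,"os":24},[24,42,75,97],{"hea":20,"n":83,"qj":48,"wh":13}],"zg":[{"bxh":95,"x":55},46,70]}
After op 8 (remove /qf/3): {"qf":[72,{"fcp":94,"mf":91,"os":24},[24,42,75,97]],"zg":[{"bxh":95,"x":55},46,70]}
After op 9 (add /qf/1/z 10): {"qf":[72,{"fcp":94,"mf":91,"os":24,"z":10},[24,42,75,97]],"zg":[{"bxh":95,"x":55},46,70]}
After op 10 (add /qf/2 96): {"qf":[72,{"fcp":94,"mf":91,"os":24,"z":10},96,[24,42,75,97]],"zg":[{"bxh":95,"x":55},46,70]}
After op 11 (add /qf/4 19): {"qf":[72,{"fcp":94,"mf":91,"os":24,"z":10},96,[24,42,75,97],19],"zg":[{"bxh":95,"x":55},46,70]}
After op 12 (remove /qf/2): {"qf":[72,{"fcp":94,"mf":91,"os":24,"z":10},[24,42,75,97],19],"zg":[{"bxh":95,"x":55},46,70]}
After op 13 (add /hrn 86): {"hrn":86,"qf":[72,{"fcp":94,"mf":91,"os":24,"z":10},[24,42,75,97],19],"zg":[{"bxh":95,"x":55},46,70]}
After op 14 (add /qf/2/3 41): {"hrn":86,"qf":[72,{"fcp":94,"mf":91,"os":24,"z":10},[24,42,75,41,97],19],"zg":[{"bxh":95,"x":55},46,70]}
After op 15 (add /qf/2/3 41): {"hrn":86,"qf":[72,{"fcp":94,"mf":91,"os":24,"z":10},[24,42,75,41,41,97],19],"zg":[{"bxh":95,"x":55},46,70]}
After op 16 (replace /zg 6): {"hrn":86,"qf":[72,{"fcp":94,"mf":91,"os":24,"z":10},[24,42,75,41,41,97],19],"zg":6}
After op 17 (remove /qf): {"hrn":86,"zg":6}
After op 18 (replace /zg 92): {"hrn":86,"zg":92}

Answer: {"hrn":86,"zg":92}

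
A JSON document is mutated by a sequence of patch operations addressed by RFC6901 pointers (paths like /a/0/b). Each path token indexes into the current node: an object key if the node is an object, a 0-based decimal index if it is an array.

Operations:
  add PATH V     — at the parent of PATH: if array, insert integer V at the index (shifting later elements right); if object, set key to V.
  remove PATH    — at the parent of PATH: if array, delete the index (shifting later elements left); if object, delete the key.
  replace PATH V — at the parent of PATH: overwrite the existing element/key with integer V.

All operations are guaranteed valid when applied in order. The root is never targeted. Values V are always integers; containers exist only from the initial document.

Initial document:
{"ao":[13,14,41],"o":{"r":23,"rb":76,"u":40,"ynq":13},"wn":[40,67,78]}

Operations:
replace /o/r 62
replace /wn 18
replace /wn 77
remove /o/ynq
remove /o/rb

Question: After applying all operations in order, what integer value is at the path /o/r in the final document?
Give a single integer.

Answer: 62

Derivation:
After op 1 (replace /o/r 62): {"ao":[13,14,41],"o":{"r":62,"rb":76,"u":40,"ynq":13},"wn":[40,67,78]}
After op 2 (replace /wn 18): {"ao":[13,14,41],"o":{"r":62,"rb":76,"u":40,"ynq":13},"wn":18}
After op 3 (replace /wn 77): {"ao":[13,14,41],"o":{"r":62,"rb":76,"u":40,"ynq":13},"wn":77}
After op 4 (remove /o/ynq): {"ao":[13,14,41],"o":{"r":62,"rb":76,"u":40},"wn":77}
After op 5 (remove /o/rb): {"ao":[13,14,41],"o":{"r":62,"u":40},"wn":77}
Value at /o/r: 62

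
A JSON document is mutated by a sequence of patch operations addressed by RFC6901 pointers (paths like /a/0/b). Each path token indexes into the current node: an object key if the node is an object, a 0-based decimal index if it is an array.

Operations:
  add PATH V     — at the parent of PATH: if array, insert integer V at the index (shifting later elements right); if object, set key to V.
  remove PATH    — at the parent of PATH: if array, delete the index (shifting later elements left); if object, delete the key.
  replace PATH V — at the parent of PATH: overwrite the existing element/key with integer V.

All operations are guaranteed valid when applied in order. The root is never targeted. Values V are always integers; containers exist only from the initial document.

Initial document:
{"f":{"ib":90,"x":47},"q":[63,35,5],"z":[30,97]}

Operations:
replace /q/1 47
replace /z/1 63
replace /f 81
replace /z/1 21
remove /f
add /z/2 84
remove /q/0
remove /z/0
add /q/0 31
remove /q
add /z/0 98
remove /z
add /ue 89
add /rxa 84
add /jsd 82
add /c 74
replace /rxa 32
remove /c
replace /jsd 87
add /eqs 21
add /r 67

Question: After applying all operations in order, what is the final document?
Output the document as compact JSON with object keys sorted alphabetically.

Answer: {"eqs":21,"jsd":87,"r":67,"rxa":32,"ue":89}

Derivation:
After op 1 (replace /q/1 47): {"f":{"ib":90,"x":47},"q":[63,47,5],"z":[30,97]}
After op 2 (replace /z/1 63): {"f":{"ib":90,"x":47},"q":[63,47,5],"z":[30,63]}
After op 3 (replace /f 81): {"f":81,"q":[63,47,5],"z":[30,63]}
After op 4 (replace /z/1 21): {"f":81,"q":[63,47,5],"z":[30,21]}
After op 5 (remove /f): {"q":[63,47,5],"z":[30,21]}
After op 6 (add /z/2 84): {"q":[63,47,5],"z":[30,21,84]}
After op 7 (remove /q/0): {"q":[47,5],"z":[30,21,84]}
After op 8 (remove /z/0): {"q":[47,5],"z":[21,84]}
After op 9 (add /q/0 31): {"q":[31,47,5],"z":[21,84]}
After op 10 (remove /q): {"z":[21,84]}
After op 11 (add /z/0 98): {"z":[98,21,84]}
After op 12 (remove /z): {}
After op 13 (add /ue 89): {"ue":89}
After op 14 (add /rxa 84): {"rxa":84,"ue":89}
After op 15 (add /jsd 82): {"jsd":82,"rxa":84,"ue":89}
After op 16 (add /c 74): {"c":74,"jsd":82,"rxa":84,"ue":89}
After op 17 (replace /rxa 32): {"c":74,"jsd":82,"rxa":32,"ue":89}
After op 18 (remove /c): {"jsd":82,"rxa":32,"ue":89}
After op 19 (replace /jsd 87): {"jsd":87,"rxa":32,"ue":89}
After op 20 (add /eqs 21): {"eqs":21,"jsd":87,"rxa":32,"ue":89}
After op 21 (add /r 67): {"eqs":21,"jsd":87,"r":67,"rxa":32,"ue":89}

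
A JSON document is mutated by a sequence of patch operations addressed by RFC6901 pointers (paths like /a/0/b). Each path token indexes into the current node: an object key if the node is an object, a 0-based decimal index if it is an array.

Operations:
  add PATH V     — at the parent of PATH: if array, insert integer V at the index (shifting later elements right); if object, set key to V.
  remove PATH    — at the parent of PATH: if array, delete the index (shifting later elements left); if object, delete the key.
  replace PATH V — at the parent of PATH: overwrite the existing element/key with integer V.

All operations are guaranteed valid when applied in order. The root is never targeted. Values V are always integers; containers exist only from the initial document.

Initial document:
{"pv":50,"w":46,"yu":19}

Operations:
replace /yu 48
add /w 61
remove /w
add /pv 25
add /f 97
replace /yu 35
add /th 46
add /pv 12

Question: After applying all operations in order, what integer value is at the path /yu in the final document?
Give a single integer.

After op 1 (replace /yu 48): {"pv":50,"w":46,"yu":48}
After op 2 (add /w 61): {"pv":50,"w":61,"yu":48}
After op 3 (remove /w): {"pv":50,"yu":48}
After op 4 (add /pv 25): {"pv":25,"yu":48}
After op 5 (add /f 97): {"f":97,"pv":25,"yu":48}
After op 6 (replace /yu 35): {"f":97,"pv":25,"yu":35}
After op 7 (add /th 46): {"f":97,"pv":25,"th":46,"yu":35}
After op 8 (add /pv 12): {"f":97,"pv":12,"th":46,"yu":35}
Value at /yu: 35

Answer: 35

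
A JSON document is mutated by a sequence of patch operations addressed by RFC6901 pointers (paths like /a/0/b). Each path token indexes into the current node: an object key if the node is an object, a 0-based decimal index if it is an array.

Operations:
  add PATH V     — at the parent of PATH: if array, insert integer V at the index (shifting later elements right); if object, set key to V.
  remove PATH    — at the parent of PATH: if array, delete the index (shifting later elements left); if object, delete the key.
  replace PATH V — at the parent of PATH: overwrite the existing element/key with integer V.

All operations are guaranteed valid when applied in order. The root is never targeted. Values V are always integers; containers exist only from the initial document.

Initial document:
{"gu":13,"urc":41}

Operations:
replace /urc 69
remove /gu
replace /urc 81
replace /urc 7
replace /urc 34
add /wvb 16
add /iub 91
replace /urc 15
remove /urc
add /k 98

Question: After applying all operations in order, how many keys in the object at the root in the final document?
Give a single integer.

After op 1 (replace /urc 69): {"gu":13,"urc":69}
After op 2 (remove /gu): {"urc":69}
After op 3 (replace /urc 81): {"urc":81}
After op 4 (replace /urc 7): {"urc":7}
After op 5 (replace /urc 34): {"urc":34}
After op 6 (add /wvb 16): {"urc":34,"wvb":16}
After op 7 (add /iub 91): {"iub":91,"urc":34,"wvb":16}
After op 8 (replace /urc 15): {"iub":91,"urc":15,"wvb":16}
After op 9 (remove /urc): {"iub":91,"wvb":16}
After op 10 (add /k 98): {"iub":91,"k":98,"wvb":16}
Size at the root: 3

Answer: 3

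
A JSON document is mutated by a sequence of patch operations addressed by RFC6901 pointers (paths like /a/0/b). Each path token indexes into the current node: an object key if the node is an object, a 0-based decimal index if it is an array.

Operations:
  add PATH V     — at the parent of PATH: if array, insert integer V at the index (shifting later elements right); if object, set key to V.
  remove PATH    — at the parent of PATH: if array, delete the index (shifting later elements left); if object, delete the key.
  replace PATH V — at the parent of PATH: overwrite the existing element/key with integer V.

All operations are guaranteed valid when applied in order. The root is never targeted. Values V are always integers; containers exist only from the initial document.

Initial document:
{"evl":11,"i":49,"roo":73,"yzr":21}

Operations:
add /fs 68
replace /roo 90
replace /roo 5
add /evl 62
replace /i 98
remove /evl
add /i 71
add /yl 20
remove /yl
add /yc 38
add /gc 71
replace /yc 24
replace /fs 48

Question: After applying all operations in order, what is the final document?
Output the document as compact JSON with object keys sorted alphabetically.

Answer: {"fs":48,"gc":71,"i":71,"roo":5,"yc":24,"yzr":21}

Derivation:
After op 1 (add /fs 68): {"evl":11,"fs":68,"i":49,"roo":73,"yzr":21}
After op 2 (replace /roo 90): {"evl":11,"fs":68,"i":49,"roo":90,"yzr":21}
After op 3 (replace /roo 5): {"evl":11,"fs":68,"i":49,"roo":5,"yzr":21}
After op 4 (add /evl 62): {"evl":62,"fs":68,"i":49,"roo":5,"yzr":21}
After op 5 (replace /i 98): {"evl":62,"fs":68,"i":98,"roo":5,"yzr":21}
After op 6 (remove /evl): {"fs":68,"i":98,"roo":5,"yzr":21}
After op 7 (add /i 71): {"fs":68,"i":71,"roo":5,"yzr":21}
After op 8 (add /yl 20): {"fs":68,"i":71,"roo":5,"yl":20,"yzr":21}
After op 9 (remove /yl): {"fs":68,"i":71,"roo":5,"yzr":21}
After op 10 (add /yc 38): {"fs":68,"i":71,"roo":5,"yc":38,"yzr":21}
After op 11 (add /gc 71): {"fs":68,"gc":71,"i":71,"roo":5,"yc":38,"yzr":21}
After op 12 (replace /yc 24): {"fs":68,"gc":71,"i":71,"roo":5,"yc":24,"yzr":21}
After op 13 (replace /fs 48): {"fs":48,"gc":71,"i":71,"roo":5,"yc":24,"yzr":21}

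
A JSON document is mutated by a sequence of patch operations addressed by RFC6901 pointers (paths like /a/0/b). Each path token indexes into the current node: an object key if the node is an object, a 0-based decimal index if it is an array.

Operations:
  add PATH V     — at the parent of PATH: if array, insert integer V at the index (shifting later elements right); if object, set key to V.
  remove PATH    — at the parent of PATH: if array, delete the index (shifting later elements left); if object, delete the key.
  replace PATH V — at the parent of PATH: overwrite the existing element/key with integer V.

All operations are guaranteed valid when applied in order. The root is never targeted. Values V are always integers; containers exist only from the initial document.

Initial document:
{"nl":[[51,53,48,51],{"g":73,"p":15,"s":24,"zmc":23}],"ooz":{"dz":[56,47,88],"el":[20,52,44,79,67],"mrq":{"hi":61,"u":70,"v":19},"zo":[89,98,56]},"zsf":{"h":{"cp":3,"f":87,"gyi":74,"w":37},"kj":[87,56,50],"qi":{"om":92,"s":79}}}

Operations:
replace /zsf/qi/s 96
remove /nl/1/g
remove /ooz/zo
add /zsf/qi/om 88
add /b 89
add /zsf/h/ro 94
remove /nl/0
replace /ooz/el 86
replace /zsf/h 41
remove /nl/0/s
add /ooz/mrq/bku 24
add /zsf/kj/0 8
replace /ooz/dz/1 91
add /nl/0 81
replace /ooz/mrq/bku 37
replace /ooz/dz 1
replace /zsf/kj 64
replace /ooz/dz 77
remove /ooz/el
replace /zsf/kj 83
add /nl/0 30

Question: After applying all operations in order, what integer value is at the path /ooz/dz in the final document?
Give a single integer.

Answer: 77

Derivation:
After op 1 (replace /zsf/qi/s 96): {"nl":[[51,53,48,51],{"g":73,"p":15,"s":24,"zmc":23}],"ooz":{"dz":[56,47,88],"el":[20,52,44,79,67],"mrq":{"hi":61,"u":70,"v":19},"zo":[89,98,56]},"zsf":{"h":{"cp":3,"f":87,"gyi":74,"w":37},"kj":[87,56,50],"qi":{"om":92,"s":96}}}
After op 2 (remove /nl/1/g): {"nl":[[51,53,48,51],{"p":15,"s":24,"zmc":23}],"ooz":{"dz":[56,47,88],"el":[20,52,44,79,67],"mrq":{"hi":61,"u":70,"v":19},"zo":[89,98,56]},"zsf":{"h":{"cp":3,"f":87,"gyi":74,"w":37},"kj":[87,56,50],"qi":{"om":92,"s":96}}}
After op 3 (remove /ooz/zo): {"nl":[[51,53,48,51],{"p":15,"s":24,"zmc":23}],"ooz":{"dz":[56,47,88],"el":[20,52,44,79,67],"mrq":{"hi":61,"u":70,"v":19}},"zsf":{"h":{"cp":3,"f":87,"gyi":74,"w":37},"kj":[87,56,50],"qi":{"om":92,"s":96}}}
After op 4 (add /zsf/qi/om 88): {"nl":[[51,53,48,51],{"p":15,"s":24,"zmc":23}],"ooz":{"dz":[56,47,88],"el":[20,52,44,79,67],"mrq":{"hi":61,"u":70,"v":19}},"zsf":{"h":{"cp":3,"f":87,"gyi":74,"w":37},"kj":[87,56,50],"qi":{"om":88,"s":96}}}
After op 5 (add /b 89): {"b":89,"nl":[[51,53,48,51],{"p":15,"s":24,"zmc":23}],"ooz":{"dz":[56,47,88],"el":[20,52,44,79,67],"mrq":{"hi":61,"u":70,"v":19}},"zsf":{"h":{"cp":3,"f":87,"gyi":74,"w":37},"kj":[87,56,50],"qi":{"om":88,"s":96}}}
After op 6 (add /zsf/h/ro 94): {"b":89,"nl":[[51,53,48,51],{"p":15,"s":24,"zmc":23}],"ooz":{"dz":[56,47,88],"el":[20,52,44,79,67],"mrq":{"hi":61,"u":70,"v":19}},"zsf":{"h":{"cp":3,"f":87,"gyi":74,"ro":94,"w":37},"kj":[87,56,50],"qi":{"om":88,"s":96}}}
After op 7 (remove /nl/0): {"b":89,"nl":[{"p":15,"s":24,"zmc":23}],"ooz":{"dz":[56,47,88],"el":[20,52,44,79,67],"mrq":{"hi":61,"u":70,"v":19}},"zsf":{"h":{"cp":3,"f":87,"gyi":74,"ro":94,"w":37},"kj":[87,56,50],"qi":{"om":88,"s":96}}}
After op 8 (replace /ooz/el 86): {"b":89,"nl":[{"p":15,"s":24,"zmc":23}],"ooz":{"dz":[56,47,88],"el":86,"mrq":{"hi":61,"u":70,"v":19}},"zsf":{"h":{"cp":3,"f":87,"gyi":74,"ro":94,"w":37},"kj":[87,56,50],"qi":{"om":88,"s":96}}}
After op 9 (replace /zsf/h 41): {"b":89,"nl":[{"p":15,"s":24,"zmc":23}],"ooz":{"dz":[56,47,88],"el":86,"mrq":{"hi":61,"u":70,"v":19}},"zsf":{"h":41,"kj":[87,56,50],"qi":{"om":88,"s":96}}}
After op 10 (remove /nl/0/s): {"b":89,"nl":[{"p":15,"zmc":23}],"ooz":{"dz":[56,47,88],"el":86,"mrq":{"hi":61,"u":70,"v":19}},"zsf":{"h":41,"kj":[87,56,50],"qi":{"om":88,"s":96}}}
After op 11 (add /ooz/mrq/bku 24): {"b":89,"nl":[{"p":15,"zmc":23}],"ooz":{"dz":[56,47,88],"el":86,"mrq":{"bku":24,"hi":61,"u":70,"v":19}},"zsf":{"h":41,"kj":[87,56,50],"qi":{"om":88,"s":96}}}
After op 12 (add /zsf/kj/0 8): {"b":89,"nl":[{"p":15,"zmc":23}],"ooz":{"dz":[56,47,88],"el":86,"mrq":{"bku":24,"hi":61,"u":70,"v":19}},"zsf":{"h":41,"kj":[8,87,56,50],"qi":{"om":88,"s":96}}}
After op 13 (replace /ooz/dz/1 91): {"b":89,"nl":[{"p":15,"zmc":23}],"ooz":{"dz":[56,91,88],"el":86,"mrq":{"bku":24,"hi":61,"u":70,"v":19}},"zsf":{"h":41,"kj":[8,87,56,50],"qi":{"om":88,"s":96}}}
After op 14 (add /nl/0 81): {"b":89,"nl":[81,{"p":15,"zmc":23}],"ooz":{"dz":[56,91,88],"el":86,"mrq":{"bku":24,"hi":61,"u":70,"v":19}},"zsf":{"h":41,"kj":[8,87,56,50],"qi":{"om":88,"s":96}}}
After op 15 (replace /ooz/mrq/bku 37): {"b":89,"nl":[81,{"p":15,"zmc":23}],"ooz":{"dz":[56,91,88],"el":86,"mrq":{"bku":37,"hi":61,"u":70,"v":19}},"zsf":{"h":41,"kj":[8,87,56,50],"qi":{"om":88,"s":96}}}
After op 16 (replace /ooz/dz 1): {"b":89,"nl":[81,{"p":15,"zmc":23}],"ooz":{"dz":1,"el":86,"mrq":{"bku":37,"hi":61,"u":70,"v":19}},"zsf":{"h":41,"kj":[8,87,56,50],"qi":{"om":88,"s":96}}}
After op 17 (replace /zsf/kj 64): {"b":89,"nl":[81,{"p":15,"zmc":23}],"ooz":{"dz":1,"el":86,"mrq":{"bku":37,"hi":61,"u":70,"v":19}},"zsf":{"h":41,"kj":64,"qi":{"om":88,"s":96}}}
After op 18 (replace /ooz/dz 77): {"b":89,"nl":[81,{"p":15,"zmc":23}],"ooz":{"dz":77,"el":86,"mrq":{"bku":37,"hi":61,"u":70,"v":19}},"zsf":{"h":41,"kj":64,"qi":{"om":88,"s":96}}}
After op 19 (remove /ooz/el): {"b":89,"nl":[81,{"p":15,"zmc":23}],"ooz":{"dz":77,"mrq":{"bku":37,"hi":61,"u":70,"v":19}},"zsf":{"h":41,"kj":64,"qi":{"om":88,"s":96}}}
After op 20 (replace /zsf/kj 83): {"b":89,"nl":[81,{"p":15,"zmc":23}],"ooz":{"dz":77,"mrq":{"bku":37,"hi":61,"u":70,"v":19}},"zsf":{"h":41,"kj":83,"qi":{"om":88,"s":96}}}
After op 21 (add /nl/0 30): {"b":89,"nl":[30,81,{"p":15,"zmc":23}],"ooz":{"dz":77,"mrq":{"bku":37,"hi":61,"u":70,"v":19}},"zsf":{"h":41,"kj":83,"qi":{"om":88,"s":96}}}
Value at /ooz/dz: 77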